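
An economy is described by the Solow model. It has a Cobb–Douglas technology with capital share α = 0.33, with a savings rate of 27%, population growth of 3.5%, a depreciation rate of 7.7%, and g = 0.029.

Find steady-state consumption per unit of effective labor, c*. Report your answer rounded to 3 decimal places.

c* = 1.005

Steady state requires s·f(k) = (n + g + δ)·k, i.e. s·k^α = (n + g + δ)·k.
Dividing both sides by k: k^(1−α) = s / (n + g + δ).
k^0.67 = 0.27 / (0.035 + 0.029 + 0.077) = 0.27 / 0.141 = 1.9149
k* = 1.9149^(1/0.67) ≈ 2.6370
y* = (k*)^α = 2.6370^0.33 ≈ 1.3771
c* = (1 − s)·y* = (1 − 0.27) × 1.3771 ≈ 1.0053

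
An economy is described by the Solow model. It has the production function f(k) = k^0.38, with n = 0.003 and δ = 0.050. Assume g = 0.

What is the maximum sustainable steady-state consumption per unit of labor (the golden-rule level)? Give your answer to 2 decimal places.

c_gold ≈ 2.07

At the golden rule, f'(k) = n + δ, so α·k^(α−1) = n + δ and k_gold = (α/(n + δ))^(1/(1−α)).
k_gold = (0.38/0.053)^(1/0.62) = 7.1698^1.6129 ≈ 23.9799
c_gold = f(k_gold) − (n + δ)·k_gold = 3.3446 − 0.053×23.9799 ≈ 2.0737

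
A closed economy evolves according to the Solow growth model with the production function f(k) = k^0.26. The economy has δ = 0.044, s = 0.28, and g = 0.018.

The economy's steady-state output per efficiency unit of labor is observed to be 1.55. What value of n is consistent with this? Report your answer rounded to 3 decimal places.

In steady state, investment equals break-even investment: s·k^α = (n + g + δ)·k.
Since y* = [s/(n + g + δ)]^(α/(1−α)), we have s/(n + g + δ) = (y*)^((1−α)/α) = 1.55^2.8462 = 3.4811.
Therefore n + g + δ = s / 3.4811 = 0.28 / 3.4811 = 0.0804, so n = 0.0804 − 0.062 = 0.0184.

n ≈ 0.018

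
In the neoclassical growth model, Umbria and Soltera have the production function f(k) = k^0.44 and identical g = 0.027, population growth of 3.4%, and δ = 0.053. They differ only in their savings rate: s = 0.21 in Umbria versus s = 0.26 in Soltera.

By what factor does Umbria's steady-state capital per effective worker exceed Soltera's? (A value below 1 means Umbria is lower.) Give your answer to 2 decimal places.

Steady-state k* = [s/(n + g + δ)]^(1/(1−α)), so the ratio is [ (s_U/(n + g + δ)_U) / (s_S/(n + g + δ)_S) ]^1.7857.
s_U/(n + g + δ)_U = 0.21/0.114 = 1.8421; s_S/(n + g + δ)_S = 0.26/0.114 = 2.2807.
Ratio = (1.8421/2.2807)^1.7857 = 0.8077^1.7857 ≈ 0.6829

k*_U / k*_S ≈ 0.68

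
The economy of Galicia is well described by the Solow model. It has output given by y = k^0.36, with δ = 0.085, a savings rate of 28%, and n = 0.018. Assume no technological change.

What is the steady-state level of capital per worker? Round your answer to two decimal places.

Steady state requires s·f(k) = (n + δ)·k, i.e. s·k^α = (n + δ)·k.
Dividing both sides by k: k^(1−α) = s / (n + δ).
k^0.64 = 0.28 / (0.018 + 0.085) = 0.28 / 0.103 = 2.7184
k* = 2.7184^(1/0.64) ≈ 4.7711

k* ≈ 4.77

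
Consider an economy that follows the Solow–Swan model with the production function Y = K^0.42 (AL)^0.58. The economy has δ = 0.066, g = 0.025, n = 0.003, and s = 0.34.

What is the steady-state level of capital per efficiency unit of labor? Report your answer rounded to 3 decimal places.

At the steady state, Δk = 0, so s·k^α = (n + g + δ)·k.
Rearranging, k^(1−α) = s / (n + g + δ).
k^0.58 = 0.34 / (0.003 + 0.025 + 0.066) = 0.34 / 0.094 = 3.6170
k* = 3.6170^(1/0.58) ≈ 9.1763

k* ≈ 9.176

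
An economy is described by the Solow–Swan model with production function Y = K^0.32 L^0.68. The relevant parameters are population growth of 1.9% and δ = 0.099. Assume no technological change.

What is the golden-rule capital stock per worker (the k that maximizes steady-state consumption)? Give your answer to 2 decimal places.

k_gold ≈ 4.34

The golden rule sets f'(k) = n + δ, i.e. α·k^(α−1) = n + δ.
So k^(1−α) = α / (n + δ) = 0.32 / 0.118 = 2.7119.
k_gold = 2.7119^(1/0.68) ≈ 4.3368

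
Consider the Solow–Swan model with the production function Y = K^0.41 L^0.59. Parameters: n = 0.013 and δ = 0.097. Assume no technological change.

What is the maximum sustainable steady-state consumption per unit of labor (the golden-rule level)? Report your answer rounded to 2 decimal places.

c_gold ≈ 1.47

At the golden rule, f'(k) = n + δ, so α·k^(α−1) = n + δ and k_gold = (α/(n + δ))^(1/(1−α)).
k_gold = (0.41/0.110)^(1/0.59) = 3.7273^1.6949 ≈ 9.2994
c_gold = f(k_gold) − (n + δ)·k_gold = 2.4950 − 0.110×9.2994 ≈ 1.4721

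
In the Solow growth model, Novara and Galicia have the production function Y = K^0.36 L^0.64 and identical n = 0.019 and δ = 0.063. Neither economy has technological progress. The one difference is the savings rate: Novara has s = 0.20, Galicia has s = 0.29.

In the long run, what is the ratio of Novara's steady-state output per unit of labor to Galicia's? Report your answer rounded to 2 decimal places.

y*_N / y*_G ≈ 0.81

Steady-state y* = [s/(n + δ)]^(α/(1−α)), so the ratio is [ (s_N/(n + δ)_N) / (s_G/(n + δ)_G) ]^0.5625.
s_N/(n + δ)_N = 0.20/0.082 = 2.4390; s_G/(n + δ)_G = 0.29/0.082 = 3.5366.
Ratio = (2.4390/3.5366)^0.5625 = 0.6896^0.5625 ≈ 0.8114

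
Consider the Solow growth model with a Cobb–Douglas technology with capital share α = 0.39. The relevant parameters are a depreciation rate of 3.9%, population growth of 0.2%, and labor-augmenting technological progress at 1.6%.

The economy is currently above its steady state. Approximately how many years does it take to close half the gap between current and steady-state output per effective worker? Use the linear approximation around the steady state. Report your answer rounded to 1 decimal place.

half-life ≈ 19.9 years

Near the steady state the convergence rate is λ = (1 − α)(n + g + δ).
λ = (1 − 0.39) × 0.057 = 0.61 × 0.057 = 0.03477
Half-life = ln 2 / λ = 0.6931 / 0.03477 ≈ 19.93 years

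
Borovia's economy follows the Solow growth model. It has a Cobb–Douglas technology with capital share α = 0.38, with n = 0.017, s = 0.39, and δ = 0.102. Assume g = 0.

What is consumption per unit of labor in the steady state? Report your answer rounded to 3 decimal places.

c* ≈ 1.263

Steady state requires s·f(k) = (n + δ)·k, i.e. s·k^α = (n + δ)·k.
Dividing both sides by k: k^(1−α) = s / (n + δ).
k^0.62 = 0.39 / (0.017 + 0.102) = 0.39 / 0.119 = 3.2773
k* = 3.2773^(1/0.62) ≈ 6.7839
y* = (k*)^α = 6.7839^0.38 ≈ 2.0700
c* = (1 − s)·y* = (1 − 0.39) × 2.0700 ≈ 1.2627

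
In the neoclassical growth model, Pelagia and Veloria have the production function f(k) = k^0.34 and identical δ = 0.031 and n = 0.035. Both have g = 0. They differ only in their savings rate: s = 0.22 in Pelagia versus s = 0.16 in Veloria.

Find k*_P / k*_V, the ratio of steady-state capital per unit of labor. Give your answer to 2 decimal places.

Steady-state k* = [s/(n + δ)]^(1/(1−α)), so the ratio is [ (s_P/(n + δ)_P) / (s_V/(n + δ)_V) ]^1.5152.
s_P/(n + δ)_P = 0.22/0.066 = 3.3333; s_V/(n + δ)_V = 0.16/0.066 = 2.4242.
Ratio = (3.3333/2.4242)^1.5152 = 1.3750^1.5152 ≈ 1.6202

ratio ≈ 1.62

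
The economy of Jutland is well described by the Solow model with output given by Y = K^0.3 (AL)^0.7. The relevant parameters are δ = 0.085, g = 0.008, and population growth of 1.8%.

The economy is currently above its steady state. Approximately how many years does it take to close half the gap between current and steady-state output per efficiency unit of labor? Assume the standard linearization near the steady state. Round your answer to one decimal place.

about 8.9 years

Near the steady state the convergence rate is λ = (1 − α)(n + g + δ).
λ = (1 − 0.3) × 0.111 = 0.7 × 0.111 = 0.0777
Half-life = ln 2 / λ = 0.6931 / 0.0777 ≈ 8.92 years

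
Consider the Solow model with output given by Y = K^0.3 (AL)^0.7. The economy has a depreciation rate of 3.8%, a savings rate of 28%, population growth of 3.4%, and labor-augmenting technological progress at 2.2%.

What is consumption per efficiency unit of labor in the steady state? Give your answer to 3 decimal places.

Steady state requires s·f(k) = (n + g + δ)·k, i.e. s·k^α = (n + g + δ)·k.
Rearranging, k^(1−α) = s / (n + g + δ).
k^0.7 = 0.28 / (0.034 + 0.022 + 0.038) = 0.28 / 0.094 = 2.9787
k* = 2.9787^(1/0.7) ≈ 4.7553
y* = (k*)^α = 4.7553^0.3 ≈ 1.5964
c* = (1 − s)·y* = (1 − 0.28) × 1.5964 ≈ 1.1494

c* = 1.149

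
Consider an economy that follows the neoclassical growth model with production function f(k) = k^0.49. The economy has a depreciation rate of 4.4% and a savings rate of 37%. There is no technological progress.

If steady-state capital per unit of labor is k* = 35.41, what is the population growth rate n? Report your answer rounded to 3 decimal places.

n ≈ 0.016

Steady state requires s·f(k) = (n + δ)·k, i.e. s·k^α = (n + δ)·k.
So s / (n + δ) = (k*)^(1−α) = 35.41^0.51 = 6.1667.
Therefore n + δ = s / 6.1667 = 0.37 / 6.1667 = 0.0600, so n = 0.0600 − 0.044 = 0.0160.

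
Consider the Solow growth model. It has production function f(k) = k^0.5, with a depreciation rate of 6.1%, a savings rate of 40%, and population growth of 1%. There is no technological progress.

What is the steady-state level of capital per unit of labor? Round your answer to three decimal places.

Steady state requires s·f(k) = (n + δ)·k, i.e. s·k^α = (n + δ)·k.
Dividing both sides by k: k^(1−α) = s / (n + δ).
k^0.5 = 0.40 / (0.010 + 0.061) = 0.40 / 0.071 = 5.6338
k* = 5.6338^(1/0.5) ≈ 31.7397

k* ≈ 31.740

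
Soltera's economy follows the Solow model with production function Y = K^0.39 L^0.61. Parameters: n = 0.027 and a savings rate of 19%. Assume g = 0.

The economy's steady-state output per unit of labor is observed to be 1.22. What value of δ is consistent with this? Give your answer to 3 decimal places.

δ ≈ 0.112

At the steady state, Δk = 0, so s·k^α = (n + δ)·k.
Since y* = [s/(n + δ)]^(α/(1−α)), we have s/(n + δ) = (y*)^((1−α)/α) = 1.22^1.5641 = 1.3648.
Therefore n + δ = s / 1.3648 = 0.19 / 1.3648 = 0.1392, so δ = 0.1392 − 0.027 = 0.1122.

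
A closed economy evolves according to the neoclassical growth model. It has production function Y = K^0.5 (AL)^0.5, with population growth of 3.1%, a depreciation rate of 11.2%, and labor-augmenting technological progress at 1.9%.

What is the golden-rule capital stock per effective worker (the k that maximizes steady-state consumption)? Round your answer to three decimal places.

The golden rule sets f'(k) = n + g + δ, i.e. α·k^(α−1) = n + g + δ.
So k^(1−α) = α / (n + g + δ) = 0.5 / 0.162 = 3.0864.
k_gold = 3.0864^(1/0.5) ≈ 9.5259

k_gold ≈ 9.526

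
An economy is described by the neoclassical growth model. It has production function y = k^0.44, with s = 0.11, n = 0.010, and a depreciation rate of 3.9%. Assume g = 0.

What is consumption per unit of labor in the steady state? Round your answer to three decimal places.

c* = 1.680

At the steady state, Δk = 0, so s·k^α = (n + δ)·k.
Rearranging, k^(1−α) = s / (n + δ).
k^0.56 = 0.11 / (0.010 + 0.039) = 0.11 / 0.049 = 2.2449
k* = 2.2449^(1/0.56) ≈ 4.2378
y* = (k*)^α = 4.2378^0.44 ≈ 1.8877
c* = (1 − s)·y* = (1 − 0.11) × 1.8877 ≈ 1.6801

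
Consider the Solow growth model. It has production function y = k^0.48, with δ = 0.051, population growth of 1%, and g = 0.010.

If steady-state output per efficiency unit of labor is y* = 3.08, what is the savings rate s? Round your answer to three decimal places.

s ≈ 0.240

At the steady state, Δk = 0, so s·k^α = (n + g + δ)·k.
Since y* = [s/(n + g + δ)]^(α/(1−α)), we have s/(n + g + δ) = (y*)^((1−α)/α) = 3.08^1.0833 = 3.3826.
Therefore s = 3.3826 × (n + g + δ) = 3.3826 × 0.071 = 0.2402.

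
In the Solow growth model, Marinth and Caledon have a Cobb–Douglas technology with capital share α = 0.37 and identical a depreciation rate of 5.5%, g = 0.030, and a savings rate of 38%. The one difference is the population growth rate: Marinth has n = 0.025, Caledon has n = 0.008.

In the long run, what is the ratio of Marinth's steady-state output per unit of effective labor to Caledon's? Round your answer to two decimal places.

Steady-state y* = [s/(n + g + δ)]^(α/(1−α)), so the ratio is [ (s_M/(n + g + δ)_M) / (s_C/(n + g + δ)_C) ]^0.5873.
s_M/(n + g + δ)_M = 0.38/0.110 = 3.4545; s_C/(n + g + δ)_C = 0.38/0.093 = 4.0860.
Ratio = (3.4545/4.0860)^0.5873 = 0.8454^0.5873 ≈ 0.9061

ratio ≈ 0.91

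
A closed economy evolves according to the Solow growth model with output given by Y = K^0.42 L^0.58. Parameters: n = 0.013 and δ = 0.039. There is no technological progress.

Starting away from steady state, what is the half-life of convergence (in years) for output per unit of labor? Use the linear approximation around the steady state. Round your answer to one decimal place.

Near the steady state the convergence rate is λ = (1 − α)(n + δ).
λ = (1 − 0.42) × 0.052 = 0.58 × 0.052 = 0.03016
Half-life = ln 2 / λ = 0.6931 / 0.03016 ≈ 22.98 years

half-life ≈ 23.0 years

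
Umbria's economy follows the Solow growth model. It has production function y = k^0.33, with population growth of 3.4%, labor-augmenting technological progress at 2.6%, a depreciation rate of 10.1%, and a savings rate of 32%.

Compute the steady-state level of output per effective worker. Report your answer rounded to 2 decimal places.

Steady state requires s·f(k) = (n + g + δ)·k, i.e. s·k^α = (n + g + δ)·k.
Rearranging, k^(1−α) = s / (n + g + δ).
k^0.67 = 0.32 / (0.034 + 0.026 + 0.101) = 0.32 / 0.161 = 1.9876
k* = 1.9876^(1/0.67) ≈ 2.7878
y* = (k*)^α = 2.7878^0.33 ≈ 1.4026

y* ≈ 1.40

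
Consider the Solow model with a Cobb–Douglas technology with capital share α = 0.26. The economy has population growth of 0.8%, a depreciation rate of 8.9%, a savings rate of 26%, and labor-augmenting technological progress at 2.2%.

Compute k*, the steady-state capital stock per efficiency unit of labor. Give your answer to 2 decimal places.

k* = 2.88

Steady state requires s·f(k) = (n + g + δ)·k, i.e. s·k^α = (n + g + δ)·k.
Rearranging, k^(1−α) = s / (n + g + δ).
k^0.74 = 0.26 / (0.008 + 0.022 + 0.089) = 0.26 / 0.119 = 2.1849
k* = 2.1849^(1/0.74) ≈ 2.8754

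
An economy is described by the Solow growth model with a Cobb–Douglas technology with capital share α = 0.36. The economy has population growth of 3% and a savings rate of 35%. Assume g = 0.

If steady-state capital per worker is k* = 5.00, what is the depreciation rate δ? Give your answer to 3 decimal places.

Steady state requires s·f(k) = (n + δ)·k, i.e. s·k^α = (n + δ)·k.
So s / (n + δ) = (k*)^(1−α) = 5.00^0.64 = 2.8012.
Therefore n + δ = s / 2.8012 = 0.35 / 2.8012 = 0.1249, so δ = 0.1249 − 0.030 = 0.0949.

δ ≈ 0.095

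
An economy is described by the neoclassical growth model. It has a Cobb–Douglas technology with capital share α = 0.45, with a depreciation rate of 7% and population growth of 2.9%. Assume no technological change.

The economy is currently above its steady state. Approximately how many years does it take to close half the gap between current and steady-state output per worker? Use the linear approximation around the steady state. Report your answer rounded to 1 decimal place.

Near the steady state the convergence rate is λ = (1 − α)(n + δ).
λ = (1 − 0.45) × 0.099 = 0.55 × 0.099 = 0.05445
Half-life = ln 2 / λ = 0.6931 / 0.05445 ≈ 12.73 years

half-life ≈ 12.7 years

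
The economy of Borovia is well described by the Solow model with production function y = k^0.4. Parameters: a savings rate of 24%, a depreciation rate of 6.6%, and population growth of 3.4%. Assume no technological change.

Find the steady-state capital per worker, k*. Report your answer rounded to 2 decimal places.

k* ≈ 4.30

Steady state requires s·f(k) = (n + δ)·k, i.e. s·k^α = (n + δ)·k.
Rearranging, k^(1−α) = s / (n + δ).
k^0.6 = 0.24 / (0.034 + 0.066) = 0.24 / 0.100 = 2.4000
k* = 2.4000^(1/0.6) ≈ 4.3021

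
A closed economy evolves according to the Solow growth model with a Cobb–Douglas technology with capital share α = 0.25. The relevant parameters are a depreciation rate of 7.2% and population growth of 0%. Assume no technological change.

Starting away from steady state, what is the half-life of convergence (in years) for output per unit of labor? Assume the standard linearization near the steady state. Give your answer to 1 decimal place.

t_½ ≈ 12.8 years

Near the steady state the convergence rate is λ = (1 − α)(n + δ).
λ = (1 − 0.25) × 0.072 = 0.75 × 0.072 = 0.0540
Half-life = ln 2 / λ = 0.6931 / 0.0540 ≈ 12.84 years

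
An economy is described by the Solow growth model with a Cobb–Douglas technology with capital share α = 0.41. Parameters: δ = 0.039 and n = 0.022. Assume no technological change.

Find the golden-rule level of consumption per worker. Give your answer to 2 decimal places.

c_gold ≈ 2.22

At the golden rule, f'(k) = n + δ, so α·k^(α−1) = n + δ and k_gold = (α/(n + δ))^(1/(1−α)).
k_gold = (0.41/0.061)^(1/0.59) = 6.7213^1.6949 ≈ 25.2610
c_gold = f(k_gold) − (n + δ)·k_gold = 3.7584 − 0.061×25.2610 ≈ 2.2175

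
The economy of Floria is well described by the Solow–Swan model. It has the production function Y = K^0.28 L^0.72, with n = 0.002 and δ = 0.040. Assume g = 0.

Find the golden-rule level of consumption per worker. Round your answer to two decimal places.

c_gold ≈ 1.51

At the golden rule, f'(k) = n + δ, so α·k^(α−1) = n + δ and k_gold = (α/(n + δ))^(1/(1−α)).
k_gold = (0.28/0.042)^(1/0.72) = 6.6667^1.3889 ≈ 13.9422
c_gold = f(k_gold) − (n + δ)·k_gold = 2.0913 − 0.042×13.9422 ≈ 1.5057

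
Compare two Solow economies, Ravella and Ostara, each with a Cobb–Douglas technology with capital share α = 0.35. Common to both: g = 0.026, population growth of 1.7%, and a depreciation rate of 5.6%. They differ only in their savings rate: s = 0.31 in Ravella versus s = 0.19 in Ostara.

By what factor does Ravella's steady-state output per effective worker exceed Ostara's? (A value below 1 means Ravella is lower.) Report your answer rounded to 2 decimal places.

Steady-state y* = [s/(n + g + δ)]^(α/(1−α)), so the ratio is [ (s_R/(n + g + δ)_R) / (s_O/(n + g + δ)_O) ]^0.5385.
s_R/(n + g + δ)_R = 0.31/0.099 = 3.1313; s_O/(n + g + δ)_O = 0.19/0.099 = 1.9192.
Ratio = (3.1313/1.9192)^0.5385 = 1.6316^0.5385 ≈ 1.3016

y*_R / y*_O ≈ 1.30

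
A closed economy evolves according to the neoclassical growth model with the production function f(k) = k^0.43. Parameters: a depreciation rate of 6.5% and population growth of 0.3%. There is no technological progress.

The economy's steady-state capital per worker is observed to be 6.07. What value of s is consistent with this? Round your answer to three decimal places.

s ≈ 0.190

In steady state, investment equals break-even investment: s·k^α = (n + δ)·k.
So s / (n + δ) = (k*)^(1−α) = 6.07^0.57 = 2.7952.
Therefore s = 2.7952 × (n + δ) = 2.7952 × 0.068 = 0.1901.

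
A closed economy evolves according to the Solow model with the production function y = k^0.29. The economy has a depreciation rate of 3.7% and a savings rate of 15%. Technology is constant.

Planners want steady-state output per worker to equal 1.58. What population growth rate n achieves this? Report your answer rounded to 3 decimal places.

n ≈ 0.012

Steady state requires s·f(k) = (n + δ)·k, i.e. s·k^α = (n + δ)·k.
Since y* = [s/(n + δ)]^(α/(1−α)), we have s/(n + δ) = (y*)^((1−α)/α) = 1.58^2.4483 = 3.0646.
Therefore n + δ = s / 3.0646 = 0.15 / 3.0646 = 0.0489, so n = 0.0489 − 0.037 = 0.0119.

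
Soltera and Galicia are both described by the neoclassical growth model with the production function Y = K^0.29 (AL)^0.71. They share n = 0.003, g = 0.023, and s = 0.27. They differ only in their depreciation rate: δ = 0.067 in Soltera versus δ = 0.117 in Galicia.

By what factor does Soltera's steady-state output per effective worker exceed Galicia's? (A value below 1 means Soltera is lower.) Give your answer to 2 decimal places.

y*_S / y*_G ≈ 1.19

Steady-state y* = [s/(n + g + δ)]^(α/(1−α)), so the ratio is [ (s_S/(n + g + δ)_S) / (s_G/(n + g + δ)_G) ]^0.4085.
s_S/(n + g + δ)_S = 0.27/0.093 = 2.9032; s_G/(n + g + δ)_G = 0.27/0.143 = 1.8881.
Ratio = (2.9032/1.8881)^0.4085 = 1.5376^0.4085 ≈ 1.1921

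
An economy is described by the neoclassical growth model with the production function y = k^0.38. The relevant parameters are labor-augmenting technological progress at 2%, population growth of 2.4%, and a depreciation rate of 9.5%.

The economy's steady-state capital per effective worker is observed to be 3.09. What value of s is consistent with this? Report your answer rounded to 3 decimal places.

s ≈ 0.280

In steady state, investment equals break-even investment: s·k^α = (n + g + δ)·k.
So s / (n + g + δ) = (k*)^(1−α) = 3.09^0.62 = 2.0127.
Therefore s = 2.0127 × (n + g + δ) = 2.0127 × 0.139 = 0.2798.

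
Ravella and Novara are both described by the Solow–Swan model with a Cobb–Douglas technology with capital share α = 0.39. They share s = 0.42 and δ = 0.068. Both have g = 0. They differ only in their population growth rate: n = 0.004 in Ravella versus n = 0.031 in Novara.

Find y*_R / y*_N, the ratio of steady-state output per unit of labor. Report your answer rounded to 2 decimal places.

Steady-state y* = [s/(n + δ)]^(α/(1−α)), so the ratio is [ (s_R/(n + δ)_R) / (s_N/(n + δ)_N) ]^0.6393.
s_R/(n + δ)_R = 0.42/0.072 = 5.8333; s_N/(n + δ)_N = 0.42/0.099 = 4.2424.
Ratio = (5.8333/4.2424)^0.6393 = 1.3750^0.6393 ≈ 1.2258

ratio ≈ 1.23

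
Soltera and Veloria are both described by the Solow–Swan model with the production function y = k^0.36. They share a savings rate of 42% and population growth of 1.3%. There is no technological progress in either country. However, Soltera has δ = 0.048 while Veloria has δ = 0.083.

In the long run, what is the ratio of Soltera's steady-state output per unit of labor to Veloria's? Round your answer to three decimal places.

Steady-state y* = [s/(n + δ)]^(α/(1−α)), so the ratio is [ (s_S/(n + δ)_S) / (s_V/(n + δ)_V) ]^0.5625.
s_S/(n + δ)_S = 0.42/0.061 = 6.8852; s_V/(n + δ)_V = 0.42/0.096 = 4.3750.
Ratio = (6.8852/4.3750)^0.5625 = 1.5738^0.5625 ≈ 1.2906

y*_S / y*_V ≈ 1.291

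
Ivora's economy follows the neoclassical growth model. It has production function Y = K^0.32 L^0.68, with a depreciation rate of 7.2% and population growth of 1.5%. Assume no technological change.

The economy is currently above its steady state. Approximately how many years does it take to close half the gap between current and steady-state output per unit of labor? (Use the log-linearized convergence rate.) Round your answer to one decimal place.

t_½ ≈ 11.7 years

Near the steady state the convergence rate is λ = (1 − α)(n + δ).
λ = (1 − 0.32) × 0.087 = 0.68 × 0.087 = 0.05916
Half-life = ln 2 / λ = 0.6931 / 0.05916 ≈ 11.72 years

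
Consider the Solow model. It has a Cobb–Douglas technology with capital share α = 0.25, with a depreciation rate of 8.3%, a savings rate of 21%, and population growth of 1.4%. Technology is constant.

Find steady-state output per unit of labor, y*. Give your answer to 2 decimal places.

Steady state requires s·f(k) = (n + δ)·k, i.e. s·k^α = (n + δ)·k.
Rearranging, k^(1−α) = s / (n + δ).
k^0.75 = 0.21 / (0.014 + 0.083) = 0.21 / 0.097 = 2.1649
k* = 2.1649^(1/0.75) ≈ 2.8006
y* = (k*)^α = 2.8006^0.25 ≈ 1.2936

y* = 1.29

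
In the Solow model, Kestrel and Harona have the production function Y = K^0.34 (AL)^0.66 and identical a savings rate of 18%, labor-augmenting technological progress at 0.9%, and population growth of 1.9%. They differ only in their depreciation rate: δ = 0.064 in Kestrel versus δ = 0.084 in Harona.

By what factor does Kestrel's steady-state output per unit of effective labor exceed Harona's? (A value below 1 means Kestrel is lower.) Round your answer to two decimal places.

Steady-state y* = [s/(n + g + δ)]^(α/(1−α)), so the ratio is [ (s_K/(n + g + δ)_K) / (s_H/(n + g + δ)_H) ]^0.5152.
s_K/(n + g + δ)_K = 0.18/0.092 = 1.9565; s_H/(n + g + δ)_H = 0.18/0.112 = 1.6071.
Ratio = (1.9565/1.6071)^0.5152 = 1.2174^0.5152 ≈ 1.1067

ratio ≈ 1.11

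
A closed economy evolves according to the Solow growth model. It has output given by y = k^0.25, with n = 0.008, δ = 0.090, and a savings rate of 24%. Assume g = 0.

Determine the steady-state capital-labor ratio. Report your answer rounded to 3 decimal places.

Steady state requires s·f(k) = (n + δ)·k, i.e. s·k^α = (n + δ)·k.
Rearranging, k^(1−α) = s / (n + δ).
k^0.75 = 0.24 / (0.008 + 0.090) = 0.24 / 0.098 = 2.4490
k* = 2.4490^(1/0.75) ≈ 3.3010

k* = 3.301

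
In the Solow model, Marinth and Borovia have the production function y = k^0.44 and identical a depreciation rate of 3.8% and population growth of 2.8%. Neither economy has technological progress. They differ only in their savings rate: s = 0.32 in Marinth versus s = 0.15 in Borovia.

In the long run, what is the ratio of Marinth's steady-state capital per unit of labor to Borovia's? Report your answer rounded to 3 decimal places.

Steady-state k* = [s/(n + δ)]^(1/(1−α)), so the ratio is [ (s_M/(n + δ)_M) / (s_B/(n + δ)_B) ]^1.7857.
s_M/(n + δ)_M = 0.32/0.066 = 4.8485; s_B/(n + δ)_B = 0.15/0.066 = 2.2727.
Ratio = (4.8485/2.2727)^1.7857 = 2.1334^1.7857 ≈ 3.8692

ratio ≈ 3.869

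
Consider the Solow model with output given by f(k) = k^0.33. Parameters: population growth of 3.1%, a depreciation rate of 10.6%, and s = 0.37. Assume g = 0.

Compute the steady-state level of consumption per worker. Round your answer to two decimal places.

In steady state, investment equals break-even investment: s·k^α = (n + δ)·k.
Dividing both sides by k: k^(1−α) = s / (n + δ).
k^0.67 = 0.37 / (0.031 + 0.106) = 0.37 / 0.137 = 2.7007
k* = 2.7007^(1/0.67) ≈ 4.4055
y* = (k*)^α = 4.4055^0.33 ≈ 1.6312
c* = (1 − s)·y* = (1 − 0.37) × 1.6312 ≈ 1.0277

c* ≈ 1.03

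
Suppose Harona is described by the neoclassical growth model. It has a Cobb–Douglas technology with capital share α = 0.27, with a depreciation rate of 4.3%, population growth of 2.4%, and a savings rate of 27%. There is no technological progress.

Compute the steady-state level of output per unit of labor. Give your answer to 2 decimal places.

At the steady state, Δk = 0, so s·k^α = (n + δ)·k.
Rearranging, k^(1−α) = s / (n + δ).
k^0.73 = 0.27 / (0.024 + 0.043) = 0.27 / 0.067 = 4.0299
k* = 4.0299^(1/0.73) ≈ 6.7479
y* = (k*)^α = 6.7479^0.27 ≈ 1.6745

y* ≈ 1.67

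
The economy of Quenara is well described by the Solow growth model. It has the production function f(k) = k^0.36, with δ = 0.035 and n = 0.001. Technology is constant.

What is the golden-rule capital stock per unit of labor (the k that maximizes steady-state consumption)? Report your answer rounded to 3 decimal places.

The golden rule sets f'(k) = n + δ, i.e. α·k^(α−1) = n + δ.
So k^(1−α) = α / (n + δ) = 0.36 / 0.036 = 10.0000.
k_gold = 10.0000^(1/0.64) ≈ 36.5174

k_gold ≈ 36.517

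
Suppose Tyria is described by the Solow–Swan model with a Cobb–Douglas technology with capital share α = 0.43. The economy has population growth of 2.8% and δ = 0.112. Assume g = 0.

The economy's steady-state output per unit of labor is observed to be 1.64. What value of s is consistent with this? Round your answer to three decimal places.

In steady state, investment equals break-even investment: s·k^α = (n + δ)·k.
Since y* = [s/(n + δ)]^(α/(1−α)), we have s/(n + δ) = (y*)^((1−α)/α) = 1.64^1.3256 = 1.9266.
Therefore s = 1.9266 × (n + δ) = 1.9266 × 0.140 = 0.2697.

s ≈ 0.270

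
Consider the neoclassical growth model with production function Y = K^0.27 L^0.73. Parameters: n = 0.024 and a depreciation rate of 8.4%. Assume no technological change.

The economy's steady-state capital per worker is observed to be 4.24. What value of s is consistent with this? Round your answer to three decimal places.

s ≈ 0.310

Steady state requires s·f(k) = (n + δ)·k, i.e. s·k^α = (n + δ)·k.
So s / (n + δ) = (k*)^(1−α) = 4.24^0.73 = 2.8706.
Therefore s = 2.8706 × (n + δ) = 2.8706 × 0.108 = 0.3100.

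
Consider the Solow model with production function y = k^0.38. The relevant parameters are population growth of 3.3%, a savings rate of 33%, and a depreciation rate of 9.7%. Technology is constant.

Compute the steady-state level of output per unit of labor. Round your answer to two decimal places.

y* = 1.77

In steady state, investment equals break-even investment: s·k^α = (n + δ)·k.
Rearranging, k^(1−α) = s / (n + δ).
k^0.62 = 0.33 / (0.033 + 0.097) = 0.33 / 0.130 = 2.5385
k* = 2.5385^(1/0.62) ≈ 4.4931
y* = (k*)^α = 4.4931^0.38 ≈ 1.7700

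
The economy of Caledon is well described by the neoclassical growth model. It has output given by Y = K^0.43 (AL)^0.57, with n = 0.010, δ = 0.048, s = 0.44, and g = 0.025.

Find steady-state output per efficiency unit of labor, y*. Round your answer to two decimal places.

y* = 3.52

In steady state, investment equals break-even investment: s·k^α = (n + g + δ)·k.
Rearranging, k^(1−α) = s / (n + g + δ).
k^0.57 = 0.44 / (0.010 + 0.025 + 0.048) = 0.44 / 0.083 = 5.3012
k* = 5.3012^(1/0.57) ≈ 18.6566
y* = (k*)^α = 18.6566^0.43 ≈ 3.5193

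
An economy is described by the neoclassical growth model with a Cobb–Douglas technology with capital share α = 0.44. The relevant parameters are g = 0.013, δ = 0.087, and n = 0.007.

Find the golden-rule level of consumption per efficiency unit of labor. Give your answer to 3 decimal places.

c_gold ≈ 1.701

At the golden rule, f'(k) = n + g + δ, so α·k^(α−1) = n + g + δ and k_gold = (α/(n + g + δ))^(1/(1−α)).
k_gold = (0.44/0.107)^(1/0.56) = 4.1121^1.7857 ≈ 12.4892
c_gold = f(k_gold) − (n + g + δ)·k_gold = 3.0372 − 0.107×12.4892 ≈ 1.7009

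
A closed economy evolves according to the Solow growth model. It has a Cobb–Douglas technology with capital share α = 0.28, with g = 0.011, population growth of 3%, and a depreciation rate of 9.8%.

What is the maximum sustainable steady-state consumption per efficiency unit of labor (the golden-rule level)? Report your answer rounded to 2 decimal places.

At the golden rule, f'(k) = n + g + δ, so α·k^(α−1) = n + g + δ and k_gold = (α/(n + g + δ))^(1/(1−α)).
k_gold = (0.28/0.139)^(1/0.72) = 2.0144^1.3889 ≈ 2.6450
c_gold = f(k_gold) − (n + g + δ)·k_gold = 1.3130 − 0.139×2.6450 ≈ 0.9453

c_gold ≈ 0.95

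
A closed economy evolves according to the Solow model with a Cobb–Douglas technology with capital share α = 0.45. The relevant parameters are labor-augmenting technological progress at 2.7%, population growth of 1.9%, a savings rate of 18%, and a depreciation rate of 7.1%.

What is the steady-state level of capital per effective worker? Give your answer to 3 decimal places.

k* = 2.189

At the steady state, Δk = 0, so s·k^α = (n + g + δ)·k.
Dividing both sides by k: k^(1−α) = s / (n + g + δ).
k^0.55 = 0.18 / (0.019 + 0.027 + 0.071) = 0.18 / 0.117 = 1.5385
k* = 1.5385^(1/0.55) ≈ 2.1887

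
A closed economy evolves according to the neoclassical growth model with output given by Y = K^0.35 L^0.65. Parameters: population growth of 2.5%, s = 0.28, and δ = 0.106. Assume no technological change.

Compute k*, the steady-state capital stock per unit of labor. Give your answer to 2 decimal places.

At the steady state, Δk = 0, so s·k^α = (n + δ)·k.
Rearranging, k^(1−α) = s / (n + δ).
k^0.65 = 0.28 / (0.025 + 0.106) = 0.28 / 0.131 = 2.1374
k* = 2.1374^(1/0.65) ≈ 3.2175

k* = 3.22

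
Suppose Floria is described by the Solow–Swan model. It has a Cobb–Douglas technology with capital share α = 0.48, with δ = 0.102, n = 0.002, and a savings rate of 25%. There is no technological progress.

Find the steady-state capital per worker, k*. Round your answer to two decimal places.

In steady state, investment equals break-even investment: s·k^α = (n + δ)·k.
Dividing both sides by k: k^(1−α) = s / (n + δ).
k^0.52 = 0.25 / (0.002 + 0.102) = 0.25 / 0.104 = 2.4038
k* = 2.4038^(1/0.52) ≈ 5.4013

k* ≈ 5.40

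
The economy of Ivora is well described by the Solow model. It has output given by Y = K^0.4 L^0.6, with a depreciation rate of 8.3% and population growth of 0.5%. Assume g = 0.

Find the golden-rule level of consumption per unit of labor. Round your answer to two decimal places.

At the golden rule, f'(k) = n + δ, so α·k^(α−1) = n + δ and k_gold = (α/(n + δ))^(1/(1−α)).
k_gold = (0.4/0.088)^(1/0.6) = 4.5455^1.6667 ≈ 12.4736
c_gold = f(k_gold) − (n + δ)·k_gold = 2.7441 − 0.088×12.4736 ≈ 1.6464

c_gold ≈ 1.65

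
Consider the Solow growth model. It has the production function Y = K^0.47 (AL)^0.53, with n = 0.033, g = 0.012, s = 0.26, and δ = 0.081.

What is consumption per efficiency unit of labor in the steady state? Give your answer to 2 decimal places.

In steady state, investment equals break-even investment: s·k^α = (n + g + δ)·k.
Dividing both sides by k: k^(1−α) = s / (n + g + δ).
k^0.53 = 0.26 / (0.033 + 0.012 + 0.081) = 0.26 / 0.126 = 2.0635
k* = 2.0635^(1/0.53) ≈ 3.9228
y* = (k*)^α = 3.9228^0.47 ≈ 1.9010
c* = (1 − s)·y* = (1 − 0.26) × 1.9010 ≈ 1.4067

c* = 1.41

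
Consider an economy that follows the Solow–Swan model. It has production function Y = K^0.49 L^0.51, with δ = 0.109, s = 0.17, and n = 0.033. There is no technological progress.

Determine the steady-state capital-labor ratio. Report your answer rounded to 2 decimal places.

k* = 1.42

At the steady state, Δk = 0, so s·k^α = (n + δ)·k.
Dividing both sides by k: k^(1−α) = s / (n + δ).
k^0.51 = 0.17 / (0.033 + 0.109) = 0.17 / 0.142 = 1.1972
k* = 1.1972^(1/0.51) ≈ 1.4232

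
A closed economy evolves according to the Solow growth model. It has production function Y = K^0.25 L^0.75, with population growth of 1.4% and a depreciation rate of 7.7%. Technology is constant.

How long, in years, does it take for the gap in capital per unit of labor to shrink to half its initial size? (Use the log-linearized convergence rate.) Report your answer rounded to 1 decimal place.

t_½ ≈ 10.2 years

Near the steady state the convergence rate is λ = (1 − α)(n + δ).
λ = (1 − 0.25) × 0.091 = 0.75 × 0.091 = 0.06825
Half-life = ln 2 / λ = 0.6931 / 0.06825 ≈ 10.16 years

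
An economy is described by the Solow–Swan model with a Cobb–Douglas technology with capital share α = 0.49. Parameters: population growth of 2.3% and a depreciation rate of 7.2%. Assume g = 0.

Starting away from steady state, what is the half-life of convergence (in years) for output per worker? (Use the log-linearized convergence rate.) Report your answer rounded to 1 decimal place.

Near the steady state the convergence rate is λ = (1 − α)(n + δ).
λ = (1 − 0.49) × 0.095 = 0.51 × 0.095 = 0.04845
Half-life = ln 2 / λ = 0.6931 / 0.04845 ≈ 14.31 years

about 14.3 years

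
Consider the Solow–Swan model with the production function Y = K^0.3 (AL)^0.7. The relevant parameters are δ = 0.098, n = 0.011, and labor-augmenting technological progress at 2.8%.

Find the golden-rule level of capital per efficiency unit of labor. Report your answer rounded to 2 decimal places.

The golden rule sets f'(k) = n + g + δ, i.e. α·k^(α−1) = n + g + δ.
So k^(1−α) = α / (n + g + δ) = 0.3 / 0.137 = 2.1898.
k_gold = 2.1898^(1/0.7) ≈ 3.0640

k_gold ≈ 3.06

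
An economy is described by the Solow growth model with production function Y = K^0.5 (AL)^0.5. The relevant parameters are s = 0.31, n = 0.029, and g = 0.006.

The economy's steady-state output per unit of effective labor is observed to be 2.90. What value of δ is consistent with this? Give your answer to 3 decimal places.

At the steady state, Δk = 0, so s·k^α = (n + g + δ)·k.
Since y* = [s/(n + g + δ)]^(α/(1−α)), we have s/(n + g + δ) = (y*)^((1−α)/α) = 2.90^1 = 2.9000.
Therefore n + g + δ = s / 2.9000 = 0.31 / 2.9000 = 0.1069, so δ = 0.1069 − 0.035 = 0.0719.

δ ≈ 0.072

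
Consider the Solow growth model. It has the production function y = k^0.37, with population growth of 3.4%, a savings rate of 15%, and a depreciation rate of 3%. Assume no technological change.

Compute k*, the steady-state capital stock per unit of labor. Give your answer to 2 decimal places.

At the steady state, Δk = 0, so s·k^α = (n + δ)·k.
Dividing both sides by k: k^(1−α) = s / (n + δ).
k^0.63 = 0.15 / (0.034 + 0.030) = 0.15 / 0.064 = 2.3438
k* = 2.3438^(1/0.63) ≈ 3.8652

k* = 3.87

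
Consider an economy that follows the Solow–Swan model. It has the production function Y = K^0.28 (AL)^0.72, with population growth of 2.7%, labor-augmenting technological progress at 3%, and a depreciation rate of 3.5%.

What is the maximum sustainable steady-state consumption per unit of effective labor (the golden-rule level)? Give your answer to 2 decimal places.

c_gold ≈ 1.11

At the golden rule, f'(k) = n + g + δ, so α·k^(α−1) = n + g + δ and k_gold = (α/(n + g + δ))^(1/(1−α)).
k_gold = (0.28/0.092)^(1/0.72) = 3.0435^1.3889 ≈ 4.6920
c_gold = f(k_gold) − (n + g + δ)·k_gold = 1.5416 − 0.092×4.6920 ≈ 1.1099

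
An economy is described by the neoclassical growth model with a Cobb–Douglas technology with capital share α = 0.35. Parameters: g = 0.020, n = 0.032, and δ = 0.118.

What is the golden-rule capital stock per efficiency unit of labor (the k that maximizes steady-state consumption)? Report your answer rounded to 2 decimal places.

k_gold ≈ 3.04

The golden rule sets f'(k) = n + g + δ, i.e. α·k^(α−1) = n + g + δ.
So k^(1−α) = α / (n + g + δ) = 0.35 / 0.170 = 2.0588.
k_gold = 2.0588^(1/0.65) ≈ 3.0373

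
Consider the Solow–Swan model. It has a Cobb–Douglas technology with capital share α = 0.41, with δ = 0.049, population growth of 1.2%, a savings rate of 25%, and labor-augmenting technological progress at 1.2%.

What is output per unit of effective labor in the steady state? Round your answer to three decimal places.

At the steady state, Δk = 0, so s·k^α = (n + g + δ)·k.
Dividing both sides by k: k^(1−α) = s / (n + g + δ).
k^0.59 = 0.25 / (0.012 + 0.012 + 0.049) = 0.25 / 0.073 = 3.4247
k* = 3.4247^(1/0.59) ≈ 8.0564
y* = (k*)^α = 8.0564^0.41 ≈ 2.3524

y* = 2.352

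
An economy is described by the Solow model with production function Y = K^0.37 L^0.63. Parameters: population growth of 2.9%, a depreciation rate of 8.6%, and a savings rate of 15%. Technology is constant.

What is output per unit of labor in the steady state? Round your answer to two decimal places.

At the steady state, Δk = 0, so s·k^α = (n + δ)·k.
Rearranging, k^(1−α) = s / (n + δ).
k^0.63 = 0.15 / (0.029 + 0.086) = 0.15 / 0.115 = 1.3043
k* = 1.3043^(1/0.63) ≈ 1.5245
y* = (k*)^α = 1.5245^0.37 ≈ 1.1688

y* = 1.17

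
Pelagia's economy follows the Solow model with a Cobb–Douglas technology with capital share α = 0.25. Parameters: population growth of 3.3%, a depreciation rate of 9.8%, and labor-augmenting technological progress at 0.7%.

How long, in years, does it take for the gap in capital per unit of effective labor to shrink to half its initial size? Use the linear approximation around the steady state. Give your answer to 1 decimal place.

Near the steady state the convergence rate is λ = (1 − α)(n + g + δ).
λ = (1 − 0.25) × 0.138 = 0.75 × 0.138 = 0.1035
Half-life = ln 2 / λ = 0.6931 / 0.1035 ≈ 6.70 years

about 6.7 years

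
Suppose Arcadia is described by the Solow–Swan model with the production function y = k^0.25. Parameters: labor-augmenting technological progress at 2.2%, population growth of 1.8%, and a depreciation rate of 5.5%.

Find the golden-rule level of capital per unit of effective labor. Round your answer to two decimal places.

The golden rule sets f'(k) = n + g + δ, i.e. α·k^(α−1) = n + g + δ.
So k^(1−α) = α / (n + g + δ) = 0.25 / 0.095 = 2.6316.
k_gold = 2.6316^(1/0.75) ≈ 3.6332

k_gold ≈ 3.63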